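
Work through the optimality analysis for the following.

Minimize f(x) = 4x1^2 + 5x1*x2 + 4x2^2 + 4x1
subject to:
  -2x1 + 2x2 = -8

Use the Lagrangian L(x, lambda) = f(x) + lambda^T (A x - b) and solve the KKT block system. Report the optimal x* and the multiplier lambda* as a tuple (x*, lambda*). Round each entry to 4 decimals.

Form the Lagrangian:
  L(x, lambda) = (1/2) x^T Q x + c^T x + lambda^T (A x - b)
Stationarity (grad_x L = 0): Q x + c + A^T lambda = 0.
Primal feasibility: A x = b.

This gives the KKT block system:
  [ Q   A^T ] [ x     ]   [-c ]
  [ A    0  ] [ lambda ] = [ b ]

Solving the linear system:
  x*      = (1.8462, -2.1538)
  lambda* = (4)
  f(x*)   = 19.6923

x* = (1.8462, -2.1538), lambda* = (4)


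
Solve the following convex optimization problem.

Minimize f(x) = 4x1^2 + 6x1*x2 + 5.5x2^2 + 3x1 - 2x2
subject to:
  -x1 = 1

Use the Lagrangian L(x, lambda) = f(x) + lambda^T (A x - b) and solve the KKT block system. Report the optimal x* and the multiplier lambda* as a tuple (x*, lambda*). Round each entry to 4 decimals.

Form the Lagrangian:
  L(x, lambda) = (1/2) x^T Q x + c^T x + lambda^T (A x - b)
Stationarity (grad_x L = 0): Q x + c + A^T lambda = 0.
Primal feasibility: A x = b.

This gives the KKT block system:
  [ Q   A^T ] [ x     ]   [-c ]
  [ A    0  ] [ lambda ] = [ b ]

Solving the linear system:
  x*      = (-1, 0.7273)
  lambda* = (-0.6364)
  f(x*)   = -1.9091

x* = (-1, 0.7273), lambda* = (-0.6364)


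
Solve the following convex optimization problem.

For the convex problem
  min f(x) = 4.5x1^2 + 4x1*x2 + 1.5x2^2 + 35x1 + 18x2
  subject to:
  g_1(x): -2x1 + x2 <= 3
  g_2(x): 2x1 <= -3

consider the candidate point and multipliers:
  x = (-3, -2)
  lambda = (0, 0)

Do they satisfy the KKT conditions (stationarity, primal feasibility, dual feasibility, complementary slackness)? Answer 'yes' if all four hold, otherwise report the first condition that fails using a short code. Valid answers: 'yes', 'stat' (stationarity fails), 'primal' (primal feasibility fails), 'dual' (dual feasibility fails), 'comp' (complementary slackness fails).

Gradient of f: grad f(x) = Q x + c = (0, 0)
Constraint values g_i(x) = a_i^T x - b_i:
  g_1((-3, -2)) = 1
  g_2((-3, -2)) = -3
Stationarity residual: grad f(x) + sum_i lambda_i a_i = (0, 0)
  -> stationarity OK
Primal feasibility (all g_i <= 0): FAILS
Dual feasibility (all lambda_i >= 0): OK
Complementary slackness (lambda_i * g_i(x) = 0 for all i): OK

Verdict: the first failing condition is primal_feasibility -> primal.

primal


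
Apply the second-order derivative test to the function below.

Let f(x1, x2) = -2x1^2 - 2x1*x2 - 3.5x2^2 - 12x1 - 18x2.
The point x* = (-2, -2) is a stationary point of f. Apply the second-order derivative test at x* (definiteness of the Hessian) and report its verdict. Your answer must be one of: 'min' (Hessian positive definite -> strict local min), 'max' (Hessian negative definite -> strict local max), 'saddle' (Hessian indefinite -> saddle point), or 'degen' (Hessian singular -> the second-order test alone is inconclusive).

Compute the Hessian H = grad^2 f:
  H = [[-4, -2], [-2, -7]]
Verify stationarity: grad f(x*) = H x* + g = (0, 0).
Eigenvalues of H: -8, -3.
Both eigenvalues < 0, so H is negative definite -> x* is a strict local max.

max


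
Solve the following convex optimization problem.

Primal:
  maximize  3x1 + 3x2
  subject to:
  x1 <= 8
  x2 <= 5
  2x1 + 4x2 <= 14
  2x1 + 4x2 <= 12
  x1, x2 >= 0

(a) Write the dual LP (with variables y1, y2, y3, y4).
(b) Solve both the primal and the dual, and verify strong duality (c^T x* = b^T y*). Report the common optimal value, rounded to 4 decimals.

The standard primal-dual pair for 'max c^T x s.t. A x <= b, x >= 0' is:
  Dual:  min b^T y  s.t.  A^T y >= c,  y >= 0.

So the dual LP is:
  minimize  8y1 + 5y2 + 14y3 + 12y4
  subject to:
    y1 + 2y3 + 2y4 >= 3
    y2 + 4y3 + 4y4 >= 3
    y1, y2, y3, y4 >= 0

Solving the primal: x* = (6, 0).
  primal value c^T x* = 18.
Solving the dual: y* = (0, 0, 0, 1.5).
  dual value b^T y* = 18.
Strong duality: c^T x* = b^T y*. Confirmed.

18


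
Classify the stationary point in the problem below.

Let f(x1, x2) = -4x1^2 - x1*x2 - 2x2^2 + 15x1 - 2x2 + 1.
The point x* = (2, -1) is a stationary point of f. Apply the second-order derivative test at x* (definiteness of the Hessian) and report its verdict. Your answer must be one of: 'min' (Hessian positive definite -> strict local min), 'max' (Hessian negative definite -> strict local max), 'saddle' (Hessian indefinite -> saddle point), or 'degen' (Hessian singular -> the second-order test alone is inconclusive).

Compute the Hessian H = grad^2 f:
  H = [[-8, -1], [-1, -4]]
Verify stationarity: grad f(x*) = H x* + g = (0, 0).
Eigenvalues of H: -8.2361, -3.7639.
Both eigenvalues < 0, so H is negative definite -> x* is a strict local max.

max


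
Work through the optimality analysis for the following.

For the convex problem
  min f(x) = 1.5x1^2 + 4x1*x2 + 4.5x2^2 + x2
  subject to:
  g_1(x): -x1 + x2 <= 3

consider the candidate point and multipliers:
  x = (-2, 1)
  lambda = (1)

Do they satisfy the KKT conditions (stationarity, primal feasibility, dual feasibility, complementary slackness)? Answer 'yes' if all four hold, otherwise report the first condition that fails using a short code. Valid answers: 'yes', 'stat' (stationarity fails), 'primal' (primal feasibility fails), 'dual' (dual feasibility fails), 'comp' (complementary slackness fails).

Gradient of f: grad f(x) = Q x + c = (-2, 2)
Constraint values g_i(x) = a_i^T x - b_i:
  g_1((-2, 1)) = 0
Stationarity residual: grad f(x) + sum_i lambda_i a_i = (-3, 3)
  -> stationarity FAILS
Primal feasibility (all g_i <= 0): OK
Dual feasibility (all lambda_i >= 0): OK
Complementary slackness (lambda_i * g_i(x) = 0 for all i): OK

Verdict: the first failing condition is stationarity -> stat.

stat


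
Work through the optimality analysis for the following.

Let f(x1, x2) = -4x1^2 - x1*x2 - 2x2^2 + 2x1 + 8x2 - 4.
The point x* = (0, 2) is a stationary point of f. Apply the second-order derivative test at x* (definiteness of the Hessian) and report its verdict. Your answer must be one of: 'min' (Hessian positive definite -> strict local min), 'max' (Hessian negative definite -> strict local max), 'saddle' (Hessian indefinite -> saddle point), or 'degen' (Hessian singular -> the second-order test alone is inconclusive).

Compute the Hessian H = grad^2 f:
  H = [[-8, -1], [-1, -4]]
Verify stationarity: grad f(x*) = H x* + g = (0, 0).
Eigenvalues of H: -8.2361, -3.7639.
Both eigenvalues < 0, so H is negative definite -> x* is a strict local max.

max


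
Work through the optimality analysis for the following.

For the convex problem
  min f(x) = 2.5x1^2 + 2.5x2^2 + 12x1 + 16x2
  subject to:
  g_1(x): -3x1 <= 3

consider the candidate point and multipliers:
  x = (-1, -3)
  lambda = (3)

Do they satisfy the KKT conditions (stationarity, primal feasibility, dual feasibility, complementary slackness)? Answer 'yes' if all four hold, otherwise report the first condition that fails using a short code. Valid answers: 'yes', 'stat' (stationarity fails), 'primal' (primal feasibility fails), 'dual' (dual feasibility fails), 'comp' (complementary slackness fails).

Gradient of f: grad f(x) = Q x + c = (7, 1)
Constraint values g_i(x) = a_i^T x - b_i:
  g_1((-1, -3)) = 0
Stationarity residual: grad f(x) + sum_i lambda_i a_i = (-2, 1)
  -> stationarity FAILS
Primal feasibility (all g_i <= 0): OK
Dual feasibility (all lambda_i >= 0): OK
Complementary slackness (lambda_i * g_i(x) = 0 for all i): OK

Verdict: the first failing condition is stationarity -> stat.

stat


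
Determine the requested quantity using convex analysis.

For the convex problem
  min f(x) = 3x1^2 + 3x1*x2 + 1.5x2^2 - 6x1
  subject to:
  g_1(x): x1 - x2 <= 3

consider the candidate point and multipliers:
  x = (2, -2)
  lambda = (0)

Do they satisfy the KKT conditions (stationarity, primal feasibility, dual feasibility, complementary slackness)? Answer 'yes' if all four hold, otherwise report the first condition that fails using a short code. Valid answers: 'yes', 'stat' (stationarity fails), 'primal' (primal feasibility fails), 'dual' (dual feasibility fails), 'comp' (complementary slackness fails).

Gradient of f: grad f(x) = Q x + c = (0, 0)
Constraint values g_i(x) = a_i^T x - b_i:
  g_1((2, -2)) = 1
Stationarity residual: grad f(x) + sum_i lambda_i a_i = (0, 0)
  -> stationarity OK
Primal feasibility (all g_i <= 0): FAILS
Dual feasibility (all lambda_i >= 0): OK
Complementary slackness (lambda_i * g_i(x) = 0 for all i): OK

Verdict: the first failing condition is primal_feasibility -> primal.

primal


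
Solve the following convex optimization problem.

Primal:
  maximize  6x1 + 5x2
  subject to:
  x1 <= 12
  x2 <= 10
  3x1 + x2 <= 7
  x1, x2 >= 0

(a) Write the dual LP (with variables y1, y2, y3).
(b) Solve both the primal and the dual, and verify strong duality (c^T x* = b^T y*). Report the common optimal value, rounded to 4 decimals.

The standard primal-dual pair for 'max c^T x s.t. A x <= b, x >= 0' is:
  Dual:  min b^T y  s.t.  A^T y >= c,  y >= 0.

So the dual LP is:
  minimize  12y1 + 10y2 + 7y3
  subject to:
    y1 + 3y3 >= 6
    y2 + y3 >= 5
    y1, y2, y3 >= 0

Solving the primal: x* = (0, 7).
  primal value c^T x* = 35.
Solving the dual: y* = (0, 0, 5).
  dual value b^T y* = 35.
Strong duality: c^T x* = b^T y*. Confirmed.

35


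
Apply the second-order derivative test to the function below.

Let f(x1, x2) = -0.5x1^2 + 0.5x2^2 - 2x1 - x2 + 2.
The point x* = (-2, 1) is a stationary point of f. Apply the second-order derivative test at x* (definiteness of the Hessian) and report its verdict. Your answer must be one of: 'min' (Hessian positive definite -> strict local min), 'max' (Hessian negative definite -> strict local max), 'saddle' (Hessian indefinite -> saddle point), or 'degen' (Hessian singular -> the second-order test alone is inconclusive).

Compute the Hessian H = grad^2 f:
  H = [[-1, 0], [0, 1]]
Verify stationarity: grad f(x*) = H x* + g = (0, 0).
Eigenvalues of H: -1, 1.
Eigenvalues have mixed signs, so H is indefinite -> x* is a saddle point.

saddle


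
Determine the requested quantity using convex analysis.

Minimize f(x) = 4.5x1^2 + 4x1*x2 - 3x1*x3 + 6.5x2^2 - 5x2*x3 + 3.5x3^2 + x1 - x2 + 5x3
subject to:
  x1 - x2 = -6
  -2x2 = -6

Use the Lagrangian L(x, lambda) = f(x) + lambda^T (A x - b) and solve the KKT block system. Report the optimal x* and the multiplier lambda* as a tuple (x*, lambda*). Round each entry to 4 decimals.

Form the Lagrangian:
  L(x, lambda) = (1/2) x^T Q x + c^T x + lambda^T (A x - b)
Stationarity (grad_x L = 0): Q x + c + A^T lambda = 0.
Primal feasibility: A x = b.

This gives the KKT block system:
  [ Q   A^T ] [ x     ]   [-c ]
  [ A    0  ] [ lambda ] = [ b ]

Solving the linear system:
  x*      = (-3, 3, 0.1429)
  lambda* = (14.4286, 5.4286)
  f(x*)   = 56.9286

x* = (-3, 3, 0.1429), lambda* = (14.4286, 5.4286)


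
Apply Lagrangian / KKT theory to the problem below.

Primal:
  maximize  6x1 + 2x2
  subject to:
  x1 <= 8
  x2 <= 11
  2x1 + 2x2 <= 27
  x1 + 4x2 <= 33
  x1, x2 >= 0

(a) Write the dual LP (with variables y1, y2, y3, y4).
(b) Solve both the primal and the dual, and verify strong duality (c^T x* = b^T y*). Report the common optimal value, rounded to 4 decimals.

The standard primal-dual pair for 'max c^T x s.t. A x <= b, x >= 0' is:
  Dual:  min b^T y  s.t.  A^T y >= c,  y >= 0.

So the dual LP is:
  minimize  8y1 + 11y2 + 27y3 + 33y4
  subject to:
    y1 + 2y3 + y4 >= 6
    y2 + 2y3 + 4y4 >= 2
    y1, y2, y3, y4 >= 0

Solving the primal: x* = (8, 5.5).
  primal value c^T x* = 59.
Solving the dual: y* = (4, 0, 1, 0).
  dual value b^T y* = 59.
Strong duality: c^T x* = b^T y*. Confirmed.

59


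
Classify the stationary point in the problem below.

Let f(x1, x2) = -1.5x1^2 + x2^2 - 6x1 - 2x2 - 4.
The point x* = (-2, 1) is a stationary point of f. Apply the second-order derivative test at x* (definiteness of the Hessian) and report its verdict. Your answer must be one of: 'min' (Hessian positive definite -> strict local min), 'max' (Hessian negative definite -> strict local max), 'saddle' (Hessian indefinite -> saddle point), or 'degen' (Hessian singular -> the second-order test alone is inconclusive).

Compute the Hessian H = grad^2 f:
  H = [[-3, 0], [0, 2]]
Verify stationarity: grad f(x*) = H x* + g = (0, 0).
Eigenvalues of H: -3, 2.
Eigenvalues have mixed signs, so H is indefinite -> x* is a saddle point.

saddle


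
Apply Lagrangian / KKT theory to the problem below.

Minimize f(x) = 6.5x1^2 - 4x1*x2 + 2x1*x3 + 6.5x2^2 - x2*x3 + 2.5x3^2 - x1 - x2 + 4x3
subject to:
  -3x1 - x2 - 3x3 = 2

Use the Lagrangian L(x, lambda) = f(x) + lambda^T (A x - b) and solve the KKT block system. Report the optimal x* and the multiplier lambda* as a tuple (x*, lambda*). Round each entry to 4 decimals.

Form the Lagrangian:
  L(x, lambda) = (1/2) x^T Q x + c^T x + lambda^T (A x - b)
Stationarity (grad_x L = 0): Q x + c + A^T lambda = 0.
Primal feasibility: A x = b.

This gives the KKT block system:
  [ Q   A^T ] [ x     ]   [-c ]
  [ A    0  ] [ lambda ] = [ b ]

Solving the linear system:
  x*      = (0.2244, 0.0706, -0.9146)
  lambda* = (-0.0649)
  f(x*)   = -1.9117

x* = (0.2244, 0.0706, -0.9146), lambda* = (-0.0649)


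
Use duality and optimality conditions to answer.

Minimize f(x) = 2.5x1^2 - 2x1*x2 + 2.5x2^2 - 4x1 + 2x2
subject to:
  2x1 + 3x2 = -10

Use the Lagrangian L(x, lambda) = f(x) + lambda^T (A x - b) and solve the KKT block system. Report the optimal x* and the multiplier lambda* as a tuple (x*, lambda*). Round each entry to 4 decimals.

Form the Lagrangian:
  L(x, lambda) = (1/2) x^T Q x + c^T x + lambda^T (A x - b)
Stationarity (grad_x L = 0): Q x + c + A^T lambda = 0.
Primal feasibility: A x = b.

This gives the KKT block system:
  [ Q   A^T ] [ x     ]   [-c ]
  [ A    0  ] [ lambda ] = [ b ]

Solving the linear system:
  x*      = (-1.2584, -2.4944)
  lambda* = (2.6517)
  f(x*)   = 13.2809

x* = (-1.2584, -2.4944), lambda* = (2.6517)


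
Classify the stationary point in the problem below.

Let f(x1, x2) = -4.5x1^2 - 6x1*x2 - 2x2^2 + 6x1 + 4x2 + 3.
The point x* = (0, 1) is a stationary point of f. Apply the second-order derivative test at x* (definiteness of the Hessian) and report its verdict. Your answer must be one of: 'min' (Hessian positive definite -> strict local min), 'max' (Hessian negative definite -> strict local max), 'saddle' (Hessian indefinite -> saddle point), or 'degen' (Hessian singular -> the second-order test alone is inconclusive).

Compute the Hessian H = grad^2 f:
  H = [[-9, -6], [-6, -4]]
Verify stationarity: grad f(x*) = H x* + g = (0, 0).
Eigenvalues of H: -13, 0.
H has a zero eigenvalue (singular; negative semidefinite but not definite), so H is neither positive definite, negative definite, nor indefinite. The second-order test alone is inconclusive -> degen.
(Indeed, f is constant along the null direction of H through x*, so x* is not a strict local extremum.)

degen


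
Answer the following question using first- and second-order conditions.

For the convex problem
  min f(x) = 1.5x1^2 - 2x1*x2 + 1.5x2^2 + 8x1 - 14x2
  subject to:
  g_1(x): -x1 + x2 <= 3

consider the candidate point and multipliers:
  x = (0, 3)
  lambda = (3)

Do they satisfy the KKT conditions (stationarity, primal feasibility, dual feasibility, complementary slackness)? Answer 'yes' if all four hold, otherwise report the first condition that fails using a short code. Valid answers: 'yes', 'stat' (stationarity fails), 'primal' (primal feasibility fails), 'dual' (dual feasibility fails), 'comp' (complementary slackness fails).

Gradient of f: grad f(x) = Q x + c = (2, -5)
Constraint values g_i(x) = a_i^T x - b_i:
  g_1((0, 3)) = 0
Stationarity residual: grad f(x) + sum_i lambda_i a_i = (-1, -2)
  -> stationarity FAILS
Primal feasibility (all g_i <= 0): OK
Dual feasibility (all lambda_i >= 0): OK
Complementary slackness (lambda_i * g_i(x) = 0 for all i): OK

Verdict: the first failing condition is stationarity -> stat.

stat


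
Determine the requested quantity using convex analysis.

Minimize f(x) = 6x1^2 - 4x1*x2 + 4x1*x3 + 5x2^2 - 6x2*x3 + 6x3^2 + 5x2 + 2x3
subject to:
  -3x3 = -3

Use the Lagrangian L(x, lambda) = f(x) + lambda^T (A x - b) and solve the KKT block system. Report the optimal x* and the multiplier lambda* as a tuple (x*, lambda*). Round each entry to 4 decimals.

Form the Lagrangian:
  L(x, lambda) = (1/2) x^T Q x + c^T x + lambda^T (A x - b)
Stationarity (grad_x L = 0): Q x + c + A^T lambda = 0.
Primal feasibility: A x = b.

This gives the KKT block system:
  [ Q   A^T ] [ x     ]   [-c ]
  [ A    0  ] [ lambda ] = [ b ]

Solving the linear system:
  x*      = (-0.3462, -0.0385, 1)
  lambda* = (4.2821)
  f(x*)   = 7.3269

x* = (-0.3462, -0.0385, 1), lambda* = (4.2821)


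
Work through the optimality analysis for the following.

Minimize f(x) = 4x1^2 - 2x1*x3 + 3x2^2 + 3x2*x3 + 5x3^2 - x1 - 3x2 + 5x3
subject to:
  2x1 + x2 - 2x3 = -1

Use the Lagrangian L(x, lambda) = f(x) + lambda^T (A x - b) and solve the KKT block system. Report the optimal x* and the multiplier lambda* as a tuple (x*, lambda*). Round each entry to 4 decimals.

Form the Lagrangian:
  L(x, lambda) = (1/2) x^T Q x + c^T x + lambda^T (A x - b)
Stationarity (grad_x L = 0): Q x + c + A^T lambda = 0.
Primal feasibility: A x = b.

This gives the KKT block system:
  [ Q   A^T ] [ x     ]   [-c ]
  [ A    0  ] [ lambda ] = [ b ]

Solving the linear system:
  x*      = (-0.6027, 0.0625, -0.0714)
  lambda* = (2.8393)
  f(x*)   = 1.4487

x* = (-0.6027, 0.0625, -0.0714), lambda* = (2.8393)


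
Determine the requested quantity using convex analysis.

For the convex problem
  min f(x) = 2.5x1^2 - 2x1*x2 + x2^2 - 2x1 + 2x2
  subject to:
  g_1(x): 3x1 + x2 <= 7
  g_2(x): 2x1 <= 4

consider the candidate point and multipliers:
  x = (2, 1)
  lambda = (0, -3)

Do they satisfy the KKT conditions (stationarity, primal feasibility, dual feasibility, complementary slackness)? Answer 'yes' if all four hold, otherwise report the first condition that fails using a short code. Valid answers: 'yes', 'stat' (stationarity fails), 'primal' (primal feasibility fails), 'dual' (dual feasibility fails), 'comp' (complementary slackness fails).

Gradient of f: grad f(x) = Q x + c = (6, 0)
Constraint values g_i(x) = a_i^T x - b_i:
  g_1((2, 1)) = 0
  g_2((2, 1)) = 0
Stationarity residual: grad f(x) + sum_i lambda_i a_i = (0, 0)
  -> stationarity OK
Primal feasibility (all g_i <= 0): OK
Dual feasibility (all lambda_i >= 0): FAILS
Complementary slackness (lambda_i * g_i(x) = 0 for all i): OK

Verdict: the first failing condition is dual_feasibility -> dual.

dual


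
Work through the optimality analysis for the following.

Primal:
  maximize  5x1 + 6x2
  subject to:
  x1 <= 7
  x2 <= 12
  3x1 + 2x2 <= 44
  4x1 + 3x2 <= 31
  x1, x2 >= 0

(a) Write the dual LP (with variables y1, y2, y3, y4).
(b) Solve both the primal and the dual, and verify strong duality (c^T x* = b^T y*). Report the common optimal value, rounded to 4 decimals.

The standard primal-dual pair for 'max c^T x s.t. A x <= b, x >= 0' is:
  Dual:  min b^T y  s.t.  A^T y >= c,  y >= 0.

So the dual LP is:
  minimize  7y1 + 12y2 + 44y3 + 31y4
  subject to:
    y1 + 3y3 + 4y4 >= 5
    y2 + 2y3 + 3y4 >= 6
    y1, y2, y3, y4 >= 0

Solving the primal: x* = (0, 10.3333).
  primal value c^T x* = 62.
Solving the dual: y* = (0, 0, 0, 2).
  dual value b^T y* = 62.
Strong duality: c^T x* = b^T y*. Confirmed.

62


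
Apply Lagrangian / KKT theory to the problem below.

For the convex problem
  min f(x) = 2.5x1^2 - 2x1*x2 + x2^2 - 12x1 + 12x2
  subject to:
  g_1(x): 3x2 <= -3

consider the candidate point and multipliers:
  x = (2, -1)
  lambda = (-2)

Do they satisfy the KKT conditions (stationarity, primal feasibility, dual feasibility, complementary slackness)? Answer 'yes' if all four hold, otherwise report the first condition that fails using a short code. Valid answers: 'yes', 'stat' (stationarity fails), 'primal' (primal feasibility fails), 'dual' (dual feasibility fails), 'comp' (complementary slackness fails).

Gradient of f: grad f(x) = Q x + c = (0, 6)
Constraint values g_i(x) = a_i^T x - b_i:
  g_1((2, -1)) = 0
Stationarity residual: grad f(x) + sum_i lambda_i a_i = (0, 0)
  -> stationarity OK
Primal feasibility (all g_i <= 0): OK
Dual feasibility (all lambda_i >= 0): FAILS
Complementary slackness (lambda_i * g_i(x) = 0 for all i): OK

Verdict: the first failing condition is dual_feasibility -> dual.

dual


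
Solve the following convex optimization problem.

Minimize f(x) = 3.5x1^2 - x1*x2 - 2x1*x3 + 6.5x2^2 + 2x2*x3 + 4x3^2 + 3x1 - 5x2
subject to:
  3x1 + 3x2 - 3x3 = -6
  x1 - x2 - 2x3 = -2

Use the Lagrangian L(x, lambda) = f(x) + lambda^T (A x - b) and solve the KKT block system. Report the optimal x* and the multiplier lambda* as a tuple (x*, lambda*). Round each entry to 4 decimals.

Form the Lagrangian:
  L(x, lambda) = (1/2) x^T Q x + c^T x + lambda^T (A x - b)
Stationarity (grad_x L = 0): Q x + c + A^T lambda = 0.
Primal feasibility: A x = b.

This gives the KKT block system:
  [ Q   A^T ] [ x     ]   [-c ]
  [ A    0  ] [ lambda ] = [ b ]

Solving the linear system:
  x*      = (-1.1951, -0.2683, 0.5366)
  lambda* = (2.065, -0.0244)
  f(x*)   = 5.0488

x* = (-1.1951, -0.2683, 0.5366), lambda* = (2.065, -0.0244)


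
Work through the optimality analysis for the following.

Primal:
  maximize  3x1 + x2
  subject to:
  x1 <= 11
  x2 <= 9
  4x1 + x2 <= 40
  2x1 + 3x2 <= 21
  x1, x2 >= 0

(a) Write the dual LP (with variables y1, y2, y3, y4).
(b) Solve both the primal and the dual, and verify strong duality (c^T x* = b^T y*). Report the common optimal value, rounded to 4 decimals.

The standard primal-dual pair for 'max c^T x s.t. A x <= b, x >= 0' is:
  Dual:  min b^T y  s.t.  A^T y >= c,  y >= 0.

So the dual LP is:
  minimize  11y1 + 9y2 + 40y3 + 21y4
  subject to:
    y1 + 4y3 + 2y4 >= 3
    y2 + y3 + 3y4 >= 1
    y1, y2, y3, y4 >= 0

Solving the primal: x* = (9.9, 0.4).
  primal value c^T x* = 30.1.
Solving the dual: y* = (0, 0, 0.7, 0.1).
  dual value b^T y* = 30.1.
Strong duality: c^T x* = b^T y*. Confirmed.

30.1


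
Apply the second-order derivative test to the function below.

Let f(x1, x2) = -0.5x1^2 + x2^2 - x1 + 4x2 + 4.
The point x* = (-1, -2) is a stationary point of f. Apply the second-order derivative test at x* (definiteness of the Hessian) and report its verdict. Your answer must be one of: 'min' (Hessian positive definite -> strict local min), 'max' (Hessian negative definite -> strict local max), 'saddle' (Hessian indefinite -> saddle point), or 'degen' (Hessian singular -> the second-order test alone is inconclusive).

Compute the Hessian H = grad^2 f:
  H = [[-1, 0], [0, 2]]
Verify stationarity: grad f(x*) = H x* + g = (0, 0).
Eigenvalues of H: -1, 2.
Eigenvalues have mixed signs, so H is indefinite -> x* is a saddle point.

saddle


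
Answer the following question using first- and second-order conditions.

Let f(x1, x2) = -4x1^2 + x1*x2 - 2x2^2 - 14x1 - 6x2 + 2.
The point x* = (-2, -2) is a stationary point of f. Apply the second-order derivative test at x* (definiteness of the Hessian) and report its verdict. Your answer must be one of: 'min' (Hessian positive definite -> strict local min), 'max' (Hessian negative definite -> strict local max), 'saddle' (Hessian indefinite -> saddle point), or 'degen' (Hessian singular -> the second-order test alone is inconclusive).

Compute the Hessian H = grad^2 f:
  H = [[-8, 1], [1, -4]]
Verify stationarity: grad f(x*) = H x* + g = (0, 0).
Eigenvalues of H: -8.2361, -3.7639.
Both eigenvalues < 0, so H is negative definite -> x* is a strict local max.

max


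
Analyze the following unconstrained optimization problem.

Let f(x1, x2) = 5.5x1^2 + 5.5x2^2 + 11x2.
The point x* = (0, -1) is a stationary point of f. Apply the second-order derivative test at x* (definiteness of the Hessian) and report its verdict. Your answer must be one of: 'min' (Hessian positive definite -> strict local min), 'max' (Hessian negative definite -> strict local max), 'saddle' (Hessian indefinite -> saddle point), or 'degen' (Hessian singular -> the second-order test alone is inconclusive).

Compute the Hessian H = grad^2 f:
  H = [[11, 0], [0, 11]]
Verify stationarity: grad f(x*) = H x* + g = (0, 0).
Eigenvalues of H: 11, 11.
Both eigenvalues > 0, so H is positive definite -> x* is a strict local min.

min


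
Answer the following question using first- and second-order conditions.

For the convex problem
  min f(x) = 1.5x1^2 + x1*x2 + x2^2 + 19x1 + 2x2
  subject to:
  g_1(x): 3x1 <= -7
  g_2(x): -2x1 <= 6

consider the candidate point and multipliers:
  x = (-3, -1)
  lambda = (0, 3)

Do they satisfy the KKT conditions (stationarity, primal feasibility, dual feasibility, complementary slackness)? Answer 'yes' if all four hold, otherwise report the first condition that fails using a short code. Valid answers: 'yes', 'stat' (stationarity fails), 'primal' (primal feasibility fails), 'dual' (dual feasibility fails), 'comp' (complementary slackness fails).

Gradient of f: grad f(x) = Q x + c = (9, -3)
Constraint values g_i(x) = a_i^T x - b_i:
  g_1((-3, -1)) = -2
  g_2((-3, -1)) = 0
Stationarity residual: grad f(x) + sum_i lambda_i a_i = (3, -3)
  -> stationarity FAILS
Primal feasibility (all g_i <= 0): OK
Dual feasibility (all lambda_i >= 0): OK
Complementary slackness (lambda_i * g_i(x) = 0 for all i): OK

Verdict: the first failing condition is stationarity -> stat.

stat


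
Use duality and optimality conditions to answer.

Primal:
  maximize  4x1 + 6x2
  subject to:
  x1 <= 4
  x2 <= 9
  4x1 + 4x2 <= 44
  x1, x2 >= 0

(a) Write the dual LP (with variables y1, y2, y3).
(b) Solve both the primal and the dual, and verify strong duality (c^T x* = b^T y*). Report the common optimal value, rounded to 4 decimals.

The standard primal-dual pair for 'max c^T x s.t. A x <= b, x >= 0' is:
  Dual:  min b^T y  s.t.  A^T y >= c,  y >= 0.

So the dual LP is:
  minimize  4y1 + 9y2 + 44y3
  subject to:
    y1 + 4y3 >= 4
    y2 + 4y3 >= 6
    y1, y2, y3 >= 0

Solving the primal: x* = (2, 9).
  primal value c^T x* = 62.
Solving the dual: y* = (0, 2, 1).
  dual value b^T y* = 62.
Strong duality: c^T x* = b^T y*. Confirmed.

62


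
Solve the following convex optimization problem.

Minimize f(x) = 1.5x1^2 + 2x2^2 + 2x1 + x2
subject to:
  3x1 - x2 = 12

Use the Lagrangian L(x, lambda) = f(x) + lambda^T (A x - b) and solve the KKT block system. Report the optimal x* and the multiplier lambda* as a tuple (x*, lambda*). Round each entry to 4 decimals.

Form the Lagrangian:
  L(x, lambda) = (1/2) x^T Q x + c^T x + lambda^T (A x - b)
Stationarity (grad_x L = 0): Q x + c + A^T lambda = 0.
Primal feasibility: A x = b.

This gives the KKT block system:
  [ Q   A^T ] [ x     ]   [-c ]
  [ A    0  ] [ lambda ] = [ b ]

Solving the linear system:
  x*      = (3.5641, -1.3077)
  lambda* = (-4.2308)
  f(x*)   = 28.2949

x* = (3.5641, -1.3077), lambda* = (-4.2308)


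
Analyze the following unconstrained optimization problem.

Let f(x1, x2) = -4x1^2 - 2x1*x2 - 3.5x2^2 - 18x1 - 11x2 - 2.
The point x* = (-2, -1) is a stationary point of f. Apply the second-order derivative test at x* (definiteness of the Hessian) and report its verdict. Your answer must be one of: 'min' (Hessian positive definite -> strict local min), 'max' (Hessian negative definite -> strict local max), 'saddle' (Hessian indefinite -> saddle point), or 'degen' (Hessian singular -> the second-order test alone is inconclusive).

Compute the Hessian H = grad^2 f:
  H = [[-8, -2], [-2, -7]]
Verify stationarity: grad f(x*) = H x* + g = (0, 0).
Eigenvalues of H: -9.5616, -5.4384.
Both eigenvalues < 0, so H is negative definite -> x* is a strict local max.

max


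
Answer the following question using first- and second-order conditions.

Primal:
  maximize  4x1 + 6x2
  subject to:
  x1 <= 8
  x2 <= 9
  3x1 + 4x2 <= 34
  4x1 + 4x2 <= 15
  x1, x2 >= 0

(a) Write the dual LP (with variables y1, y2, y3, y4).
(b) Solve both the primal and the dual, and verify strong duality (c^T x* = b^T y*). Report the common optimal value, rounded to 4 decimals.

The standard primal-dual pair for 'max c^T x s.t. A x <= b, x >= 0' is:
  Dual:  min b^T y  s.t.  A^T y >= c,  y >= 0.

So the dual LP is:
  minimize  8y1 + 9y2 + 34y3 + 15y4
  subject to:
    y1 + 3y3 + 4y4 >= 4
    y2 + 4y3 + 4y4 >= 6
    y1, y2, y3, y4 >= 0

Solving the primal: x* = (0, 3.75).
  primal value c^T x* = 22.5.
Solving the dual: y* = (0, 0, 0, 1.5).
  dual value b^T y* = 22.5.
Strong duality: c^T x* = b^T y*. Confirmed.

22.5


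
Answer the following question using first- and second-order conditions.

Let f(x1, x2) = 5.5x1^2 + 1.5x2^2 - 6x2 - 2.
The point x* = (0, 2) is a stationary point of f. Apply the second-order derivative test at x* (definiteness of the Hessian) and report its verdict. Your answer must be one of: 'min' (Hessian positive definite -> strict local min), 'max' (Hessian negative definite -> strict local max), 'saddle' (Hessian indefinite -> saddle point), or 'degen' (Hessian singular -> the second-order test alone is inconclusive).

Compute the Hessian H = grad^2 f:
  H = [[11, 0], [0, 3]]
Verify stationarity: grad f(x*) = H x* + g = (0, 0).
Eigenvalues of H: 3, 11.
Both eigenvalues > 0, so H is positive definite -> x* is a strict local min.

min


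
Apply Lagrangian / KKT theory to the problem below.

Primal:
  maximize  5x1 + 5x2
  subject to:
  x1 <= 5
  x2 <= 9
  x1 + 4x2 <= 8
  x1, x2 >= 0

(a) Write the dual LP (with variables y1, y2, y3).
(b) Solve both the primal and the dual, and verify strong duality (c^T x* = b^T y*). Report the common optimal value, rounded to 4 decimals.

The standard primal-dual pair for 'max c^T x s.t. A x <= b, x >= 0' is:
  Dual:  min b^T y  s.t.  A^T y >= c,  y >= 0.

So the dual LP is:
  minimize  5y1 + 9y2 + 8y3
  subject to:
    y1 + y3 >= 5
    y2 + 4y3 >= 5
    y1, y2, y3 >= 0

Solving the primal: x* = (5, 0.75).
  primal value c^T x* = 28.75.
Solving the dual: y* = (3.75, 0, 1.25).
  dual value b^T y* = 28.75.
Strong duality: c^T x* = b^T y*. Confirmed.

28.75


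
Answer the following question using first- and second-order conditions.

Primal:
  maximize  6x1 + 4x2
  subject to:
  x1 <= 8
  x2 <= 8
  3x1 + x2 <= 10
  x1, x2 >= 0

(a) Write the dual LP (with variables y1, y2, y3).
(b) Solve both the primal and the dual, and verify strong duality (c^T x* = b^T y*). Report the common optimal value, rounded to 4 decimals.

The standard primal-dual pair for 'max c^T x s.t. A x <= b, x >= 0' is:
  Dual:  min b^T y  s.t.  A^T y >= c,  y >= 0.

So the dual LP is:
  minimize  8y1 + 8y2 + 10y3
  subject to:
    y1 + 3y3 >= 6
    y2 + y3 >= 4
    y1, y2, y3 >= 0

Solving the primal: x* = (0.6667, 8).
  primal value c^T x* = 36.
Solving the dual: y* = (0, 2, 2).
  dual value b^T y* = 36.
Strong duality: c^T x* = b^T y*. Confirmed.

36


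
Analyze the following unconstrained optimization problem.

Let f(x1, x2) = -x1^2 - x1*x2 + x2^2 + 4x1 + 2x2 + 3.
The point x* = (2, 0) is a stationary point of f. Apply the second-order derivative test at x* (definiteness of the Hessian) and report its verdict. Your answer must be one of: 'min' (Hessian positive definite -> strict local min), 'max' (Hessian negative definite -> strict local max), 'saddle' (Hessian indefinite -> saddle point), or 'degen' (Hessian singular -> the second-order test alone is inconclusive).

Compute the Hessian H = grad^2 f:
  H = [[-2, -1], [-1, 2]]
Verify stationarity: grad f(x*) = H x* + g = (0, 0).
Eigenvalues of H: -2.2361, 2.2361.
Eigenvalues have mixed signs, so H is indefinite -> x* is a saddle point.

saddle


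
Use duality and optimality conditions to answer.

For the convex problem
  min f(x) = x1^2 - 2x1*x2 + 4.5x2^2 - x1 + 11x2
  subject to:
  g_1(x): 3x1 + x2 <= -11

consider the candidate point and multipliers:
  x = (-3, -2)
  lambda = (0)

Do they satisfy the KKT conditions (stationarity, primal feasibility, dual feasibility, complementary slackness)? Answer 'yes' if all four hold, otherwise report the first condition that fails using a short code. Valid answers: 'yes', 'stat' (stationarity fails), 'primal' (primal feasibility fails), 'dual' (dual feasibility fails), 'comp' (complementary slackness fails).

Gradient of f: grad f(x) = Q x + c = (-3, -1)
Constraint values g_i(x) = a_i^T x - b_i:
  g_1((-3, -2)) = 0
Stationarity residual: grad f(x) + sum_i lambda_i a_i = (-3, -1)
  -> stationarity FAILS
Primal feasibility (all g_i <= 0): OK
Dual feasibility (all lambda_i >= 0): OK
Complementary slackness (lambda_i * g_i(x) = 0 for all i): OK

Verdict: the first failing condition is stationarity -> stat.

stat


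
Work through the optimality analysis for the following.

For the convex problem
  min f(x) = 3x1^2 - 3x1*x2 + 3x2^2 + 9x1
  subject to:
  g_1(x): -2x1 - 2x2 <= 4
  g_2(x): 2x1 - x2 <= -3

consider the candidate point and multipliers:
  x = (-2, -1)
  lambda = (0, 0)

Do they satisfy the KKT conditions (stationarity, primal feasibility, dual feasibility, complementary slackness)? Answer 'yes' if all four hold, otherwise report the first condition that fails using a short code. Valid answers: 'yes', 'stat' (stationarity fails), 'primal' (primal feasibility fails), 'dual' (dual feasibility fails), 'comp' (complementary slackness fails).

Gradient of f: grad f(x) = Q x + c = (0, 0)
Constraint values g_i(x) = a_i^T x - b_i:
  g_1((-2, -1)) = 2
  g_2((-2, -1)) = 0
Stationarity residual: grad f(x) + sum_i lambda_i a_i = (0, 0)
  -> stationarity OK
Primal feasibility (all g_i <= 0): FAILS
Dual feasibility (all lambda_i >= 0): OK
Complementary slackness (lambda_i * g_i(x) = 0 for all i): OK

Verdict: the first failing condition is primal_feasibility -> primal.

primal


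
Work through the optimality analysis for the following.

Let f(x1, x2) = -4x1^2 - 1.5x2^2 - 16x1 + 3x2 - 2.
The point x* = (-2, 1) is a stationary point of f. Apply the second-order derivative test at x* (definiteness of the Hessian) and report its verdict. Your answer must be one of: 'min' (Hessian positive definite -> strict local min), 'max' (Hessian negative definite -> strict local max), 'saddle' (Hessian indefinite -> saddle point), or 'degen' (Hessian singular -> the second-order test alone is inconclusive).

Compute the Hessian H = grad^2 f:
  H = [[-8, 0], [0, -3]]
Verify stationarity: grad f(x*) = H x* + g = (0, 0).
Eigenvalues of H: -8, -3.
Both eigenvalues < 0, so H is negative definite -> x* is a strict local max.

max


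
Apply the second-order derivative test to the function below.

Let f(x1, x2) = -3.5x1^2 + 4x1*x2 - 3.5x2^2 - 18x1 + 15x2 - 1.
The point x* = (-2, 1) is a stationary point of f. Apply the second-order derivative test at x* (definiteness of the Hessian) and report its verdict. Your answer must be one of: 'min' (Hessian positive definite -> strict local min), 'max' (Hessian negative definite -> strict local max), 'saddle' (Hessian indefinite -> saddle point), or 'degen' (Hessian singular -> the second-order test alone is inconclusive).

Compute the Hessian H = grad^2 f:
  H = [[-7, 4], [4, -7]]
Verify stationarity: grad f(x*) = H x* + g = (0, 0).
Eigenvalues of H: -11, -3.
Both eigenvalues < 0, so H is negative definite -> x* is a strict local max.

max


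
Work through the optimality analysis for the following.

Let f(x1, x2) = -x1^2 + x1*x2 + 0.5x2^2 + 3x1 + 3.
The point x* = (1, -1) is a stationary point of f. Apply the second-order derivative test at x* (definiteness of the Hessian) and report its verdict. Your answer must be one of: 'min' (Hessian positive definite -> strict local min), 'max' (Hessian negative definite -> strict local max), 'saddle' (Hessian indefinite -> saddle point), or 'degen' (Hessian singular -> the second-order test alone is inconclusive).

Compute the Hessian H = grad^2 f:
  H = [[-2, 1], [1, 1]]
Verify stationarity: grad f(x*) = H x* + g = (0, 0).
Eigenvalues of H: -2.3028, 1.3028.
Eigenvalues have mixed signs, so H is indefinite -> x* is a saddle point.

saddle


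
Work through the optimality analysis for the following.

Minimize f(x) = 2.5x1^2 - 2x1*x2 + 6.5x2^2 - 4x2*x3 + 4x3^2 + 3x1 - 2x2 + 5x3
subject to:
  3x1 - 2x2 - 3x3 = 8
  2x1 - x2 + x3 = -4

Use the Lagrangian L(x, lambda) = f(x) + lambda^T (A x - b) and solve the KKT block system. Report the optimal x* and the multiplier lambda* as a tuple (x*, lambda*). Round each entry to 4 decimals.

Form the Lagrangian:
  L(x, lambda) = (1/2) x^T Q x + c^T x + lambda^T (A x - b)
Stationarity (grad_x L = 0): Q x + c + A^T lambda = 0.
Primal feasibility: A x = b.

This gives the KKT block system:
  [ Q   A^T ] [ x     ]   [-c ]
  [ A    0  ] [ lambda ] = [ b ]

Solving the linear system:
  x*      = (-1.0278, -1.0501, -2.9944)
  lambda* = (-3.2746, 4.9314)
  f(x*)   = 14.9833

x* = (-1.0278, -1.0501, -2.9944), lambda* = (-3.2746, 4.9314)


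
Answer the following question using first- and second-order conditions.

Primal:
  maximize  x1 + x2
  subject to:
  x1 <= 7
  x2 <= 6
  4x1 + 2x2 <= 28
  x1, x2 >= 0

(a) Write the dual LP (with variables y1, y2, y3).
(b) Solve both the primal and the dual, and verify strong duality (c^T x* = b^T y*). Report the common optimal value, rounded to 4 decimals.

The standard primal-dual pair for 'max c^T x s.t. A x <= b, x >= 0' is:
  Dual:  min b^T y  s.t.  A^T y >= c,  y >= 0.

So the dual LP is:
  minimize  7y1 + 6y2 + 28y3
  subject to:
    y1 + 4y3 >= 1
    y2 + 2y3 >= 1
    y1, y2, y3 >= 0

Solving the primal: x* = (4, 6).
  primal value c^T x* = 10.
Solving the dual: y* = (0, 0.5, 0.25).
  dual value b^T y* = 10.
Strong duality: c^T x* = b^T y*. Confirmed.

10


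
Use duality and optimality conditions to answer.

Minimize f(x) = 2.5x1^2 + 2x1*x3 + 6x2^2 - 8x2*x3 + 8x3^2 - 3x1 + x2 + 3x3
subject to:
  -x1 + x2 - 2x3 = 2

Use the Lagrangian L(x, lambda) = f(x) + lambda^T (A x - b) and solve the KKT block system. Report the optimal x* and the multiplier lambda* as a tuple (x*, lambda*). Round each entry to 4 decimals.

Form the Lagrangian:
  L(x, lambda) = (1/2) x^T Q x + c^T x + lambda^T (A x - b)
Stationarity (grad_x L = 0): Q x + c + A^T lambda = 0.
Primal feasibility: A x = b.

This gives the KKT block system:
  [ Q   A^T ] [ x     ]   [-c ]
  [ A    0  ] [ lambda ] = [ b ]

Solving the linear system:
  x*      = (-0.1727, -0.2909, -1.0591)
  lambda* = (-5.9818)
  f(x*)   = 4.5068

x* = (-0.1727, -0.2909, -1.0591), lambda* = (-5.9818)


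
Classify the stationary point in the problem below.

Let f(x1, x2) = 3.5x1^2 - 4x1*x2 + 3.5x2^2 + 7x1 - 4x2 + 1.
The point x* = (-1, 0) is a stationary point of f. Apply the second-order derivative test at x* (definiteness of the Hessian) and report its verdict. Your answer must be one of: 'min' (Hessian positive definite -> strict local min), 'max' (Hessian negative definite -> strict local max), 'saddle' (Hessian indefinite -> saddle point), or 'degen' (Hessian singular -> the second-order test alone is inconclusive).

Compute the Hessian H = grad^2 f:
  H = [[7, -4], [-4, 7]]
Verify stationarity: grad f(x*) = H x* + g = (0, 0).
Eigenvalues of H: 3, 11.
Both eigenvalues > 0, so H is positive definite -> x* is a strict local min.

min


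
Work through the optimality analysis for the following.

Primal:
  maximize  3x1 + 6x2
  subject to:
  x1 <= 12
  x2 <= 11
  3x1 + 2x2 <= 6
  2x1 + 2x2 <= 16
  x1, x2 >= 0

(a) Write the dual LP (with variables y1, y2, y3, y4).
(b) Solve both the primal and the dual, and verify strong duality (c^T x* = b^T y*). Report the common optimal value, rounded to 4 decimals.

The standard primal-dual pair for 'max c^T x s.t. A x <= b, x >= 0' is:
  Dual:  min b^T y  s.t.  A^T y >= c,  y >= 0.

So the dual LP is:
  minimize  12y1 + 11y2 + 6y3 + 16y4
  subject to:
    y1 + 3y3 + 2y4 >= 3
    y2 + 2y3 + 2y4 >= 6
    y1, y2, y3, y4 >= 0

Solving the primal: x* = (0, 3).
  primal value c^T x* = 18.
Solving the dual: y* = (0, 0, 3, 0).
  dual value b^T y* = 18.
Strong duality: c^T x* = b^T y*. Confirmed.

18


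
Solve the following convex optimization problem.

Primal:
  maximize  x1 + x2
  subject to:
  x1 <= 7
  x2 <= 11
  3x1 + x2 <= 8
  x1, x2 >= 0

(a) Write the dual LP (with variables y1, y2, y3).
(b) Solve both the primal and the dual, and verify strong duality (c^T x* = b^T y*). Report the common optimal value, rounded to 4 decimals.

The standard primal-dual pair for 'max c^T x s.t. A x <= b, x >= 0' is:
  Dual:  min b^T y  s.t.  A^T y >= c,  y >= 0.

So the dual LP is:
  minimize  7y1 + 11y2 + 8y3
  subject to:
    y1 + 3y3 >= 1
    y2 + y3 >= 1
    y1, y2, y3 >= 0

Solving the primal: x* = (0, 8).
  primal value c^T x* = 8.
Solving the dual: y* = (0, 0, 1).
  dual value b^T y* = 8.
Strong duality: c^T x* = b^T y*. Confirmed.

8
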